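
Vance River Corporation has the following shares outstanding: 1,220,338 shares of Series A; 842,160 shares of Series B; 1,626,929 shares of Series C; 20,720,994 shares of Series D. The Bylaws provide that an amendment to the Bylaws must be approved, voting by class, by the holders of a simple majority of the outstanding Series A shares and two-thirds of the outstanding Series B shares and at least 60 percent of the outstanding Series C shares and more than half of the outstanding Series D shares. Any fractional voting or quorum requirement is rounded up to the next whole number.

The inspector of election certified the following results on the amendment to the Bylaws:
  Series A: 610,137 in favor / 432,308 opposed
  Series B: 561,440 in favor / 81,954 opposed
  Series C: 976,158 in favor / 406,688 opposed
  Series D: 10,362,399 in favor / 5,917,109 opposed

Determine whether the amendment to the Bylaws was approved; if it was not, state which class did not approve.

Not approved — the Series A shares did not give the required vote.

Series A: a majority of 1220338 is 610170; 610,170 required, 610,137 in favor — not approved.
Series B: 2/3 of 842160 = 561440; 561,440 required, 561,440 in favor — approved.
Series C: 3/5 of 1626929 = 976157.40, rounded up to 976158; 976,158 required, 976,158 in favor — approved.
Series D: a majority of 20720994 is 10360498; 10,360,498 required, 10,362,399 in favor — approved.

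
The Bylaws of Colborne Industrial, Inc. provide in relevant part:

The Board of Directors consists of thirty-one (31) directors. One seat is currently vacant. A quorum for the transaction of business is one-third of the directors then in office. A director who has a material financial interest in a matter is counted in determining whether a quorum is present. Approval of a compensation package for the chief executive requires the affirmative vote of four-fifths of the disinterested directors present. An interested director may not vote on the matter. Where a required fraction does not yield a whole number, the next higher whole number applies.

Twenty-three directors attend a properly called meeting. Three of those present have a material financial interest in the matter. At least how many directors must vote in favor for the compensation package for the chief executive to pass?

The compensation package for the chief executive requires four-fifths of the disinterested directors present (23 − 3 = 20).
4/5 of 20 = 16.

16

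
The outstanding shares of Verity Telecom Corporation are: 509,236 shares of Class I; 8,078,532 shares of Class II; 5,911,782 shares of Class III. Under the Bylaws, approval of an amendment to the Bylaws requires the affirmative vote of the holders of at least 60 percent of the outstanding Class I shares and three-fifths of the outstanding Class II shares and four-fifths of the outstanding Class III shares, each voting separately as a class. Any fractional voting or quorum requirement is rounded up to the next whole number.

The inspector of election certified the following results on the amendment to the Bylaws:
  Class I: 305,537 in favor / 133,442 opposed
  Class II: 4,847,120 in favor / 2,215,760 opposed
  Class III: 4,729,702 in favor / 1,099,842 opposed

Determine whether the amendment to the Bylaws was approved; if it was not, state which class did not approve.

Not approved — the Class I shares did not give the required vote.

Class I: 3/5 of 509236 = 305541.60, rounded up to 305542; 305,542 required, 305,537 in favor — not approved.
Class II: 3/5 of 8078532 = 4847119.20, rounded up to 4847120; 4,847,120 required, 4,847,120 in favor — approved.
Class III: 4/5 of 5911782 = 4729425.60, rounded up to 4729426; 4,729,426 required, 4,729,702 in favor — approved.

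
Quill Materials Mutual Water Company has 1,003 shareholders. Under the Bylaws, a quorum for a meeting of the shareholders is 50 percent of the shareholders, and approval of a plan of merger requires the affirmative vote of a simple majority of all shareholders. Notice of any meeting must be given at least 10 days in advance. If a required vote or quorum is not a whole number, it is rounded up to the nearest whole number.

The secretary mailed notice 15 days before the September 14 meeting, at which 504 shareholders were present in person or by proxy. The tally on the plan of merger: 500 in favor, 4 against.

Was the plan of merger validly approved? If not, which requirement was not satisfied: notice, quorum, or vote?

Notice: 15 days given; 10 required. Satisfied.
Quorum: 50% of 1,003 = 501.50, rounded up to 502; 504 present. Satisfied.
Vote: requires a majority of all shareholders (1,003); a majority of 1003 is 502, so 502 needed; 500 in favor. Not satisfied.

Invalid — vote requirement not satisfied.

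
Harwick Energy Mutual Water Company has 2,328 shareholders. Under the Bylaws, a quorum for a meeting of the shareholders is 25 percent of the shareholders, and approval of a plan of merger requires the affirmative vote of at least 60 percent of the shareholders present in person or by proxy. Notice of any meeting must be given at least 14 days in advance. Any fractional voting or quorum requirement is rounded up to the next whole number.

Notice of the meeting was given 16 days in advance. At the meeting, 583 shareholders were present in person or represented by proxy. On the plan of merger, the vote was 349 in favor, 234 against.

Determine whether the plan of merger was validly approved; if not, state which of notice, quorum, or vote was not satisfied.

Notice: 16 days given; 14 required. Satisfied.
Quorum: 25% of 2,328 = 582; 583 present. Satisfied.
Vote: requires three-fifths of those present (583); 3/5 of 583 = 349.80, rounded up to 350, so 350 needed; 349 in favor. Not satisfied.

Invalid — vote requirement not satisfied.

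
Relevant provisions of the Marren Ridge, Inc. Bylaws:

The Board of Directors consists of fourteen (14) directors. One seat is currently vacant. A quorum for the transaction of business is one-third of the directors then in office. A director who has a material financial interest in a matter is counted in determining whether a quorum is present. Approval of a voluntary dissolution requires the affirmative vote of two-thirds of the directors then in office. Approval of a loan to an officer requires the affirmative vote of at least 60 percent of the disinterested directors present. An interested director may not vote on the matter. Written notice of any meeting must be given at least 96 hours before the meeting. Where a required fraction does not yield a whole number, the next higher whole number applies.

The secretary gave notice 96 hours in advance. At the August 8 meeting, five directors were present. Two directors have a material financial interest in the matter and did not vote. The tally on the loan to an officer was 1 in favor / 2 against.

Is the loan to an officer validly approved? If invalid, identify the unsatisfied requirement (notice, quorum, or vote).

Notice: 96 hours given; 96 required (96 ≥ 96). Satisfied.
Quorum: 5 present (interested directors count toward quorum); quorum is 5. Satisfied.
Vote: the loan to an officer requires three-fifths of the disinterested directors present (5 − 2 = 3). 3/5 of 3 = 1.80, rounded up to 2, so 2 affirmative votes are needed; 1 voted in favor. Not satisfied.

Invalid — vote requirement not satisfied.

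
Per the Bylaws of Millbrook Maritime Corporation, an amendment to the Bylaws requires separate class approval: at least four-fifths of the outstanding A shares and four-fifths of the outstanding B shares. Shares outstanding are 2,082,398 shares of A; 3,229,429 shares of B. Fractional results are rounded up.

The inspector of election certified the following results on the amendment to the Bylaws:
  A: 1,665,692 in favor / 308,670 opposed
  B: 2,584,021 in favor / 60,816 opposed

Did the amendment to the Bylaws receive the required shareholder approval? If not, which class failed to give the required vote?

Not approved — the A shares did not give the required vote.

A: 4/5 of 2082398 = 1665918.40, rounded up to 1665919; 1,665,919 required, 1,665,692 in favor — not approved.
B: 4/5 of 3229429 = 2583543.20, rounded up to 2583544; 2,583,544 required, 2,584,021 in favor — approved.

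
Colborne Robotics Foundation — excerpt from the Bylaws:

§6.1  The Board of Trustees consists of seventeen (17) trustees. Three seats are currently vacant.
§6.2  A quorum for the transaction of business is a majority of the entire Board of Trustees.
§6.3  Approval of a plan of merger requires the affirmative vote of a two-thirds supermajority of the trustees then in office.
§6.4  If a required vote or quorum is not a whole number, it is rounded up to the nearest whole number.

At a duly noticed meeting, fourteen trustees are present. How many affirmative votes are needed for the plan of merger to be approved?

The plan of merger requires two-thirds of the trustees then in office (14).
2/3 of 14 = 9.33, rounded up to 10.

10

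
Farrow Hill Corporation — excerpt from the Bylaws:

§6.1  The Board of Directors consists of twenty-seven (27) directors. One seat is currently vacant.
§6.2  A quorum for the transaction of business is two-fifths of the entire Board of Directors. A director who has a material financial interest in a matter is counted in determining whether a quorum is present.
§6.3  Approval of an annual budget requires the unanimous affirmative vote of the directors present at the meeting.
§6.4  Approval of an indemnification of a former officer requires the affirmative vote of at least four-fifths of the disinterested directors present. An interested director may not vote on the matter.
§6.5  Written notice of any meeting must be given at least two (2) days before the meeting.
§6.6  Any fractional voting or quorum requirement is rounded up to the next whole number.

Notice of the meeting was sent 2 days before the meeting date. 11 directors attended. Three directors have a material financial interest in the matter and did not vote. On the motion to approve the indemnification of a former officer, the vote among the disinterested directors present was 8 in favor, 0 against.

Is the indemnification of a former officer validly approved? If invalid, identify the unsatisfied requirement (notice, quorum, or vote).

Valid — all requirements satisfied.

Notice: 2 days given; 2 required (2 ≥ 2). Satisfied.
Quorum: 11 present (interested directors count toward quorum); quorum is 11. Satisfied.
Vote: the indemnification of a former officer requires four-fifths of the disinterested directors present (11 − 3 = 8). 4/5 of 8 = 6.40, rounded up to 7, so 7 affirmative votes are needed; 8 voted in favor. Satisfied.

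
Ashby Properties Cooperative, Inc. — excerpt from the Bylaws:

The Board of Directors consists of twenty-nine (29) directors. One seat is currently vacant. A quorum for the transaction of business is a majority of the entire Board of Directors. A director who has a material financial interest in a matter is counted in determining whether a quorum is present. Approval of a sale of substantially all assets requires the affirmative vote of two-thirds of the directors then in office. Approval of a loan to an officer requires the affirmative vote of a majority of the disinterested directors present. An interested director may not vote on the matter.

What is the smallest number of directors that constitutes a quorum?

15

A majority of 29 is 15.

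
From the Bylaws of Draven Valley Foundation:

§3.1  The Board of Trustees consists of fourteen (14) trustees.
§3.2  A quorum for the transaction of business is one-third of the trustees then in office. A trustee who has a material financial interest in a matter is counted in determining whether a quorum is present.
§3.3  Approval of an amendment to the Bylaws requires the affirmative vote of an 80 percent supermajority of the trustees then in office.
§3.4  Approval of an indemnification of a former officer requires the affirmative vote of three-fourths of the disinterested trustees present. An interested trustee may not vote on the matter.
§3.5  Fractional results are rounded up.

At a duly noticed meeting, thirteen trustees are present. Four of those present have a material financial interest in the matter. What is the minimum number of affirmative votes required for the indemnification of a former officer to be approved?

7

The indemnification of a former officer requires three-fourths of the disinterested trustees present (13 − 4 = 9).
3/4 of 9 = 6.75, rounded up to 7.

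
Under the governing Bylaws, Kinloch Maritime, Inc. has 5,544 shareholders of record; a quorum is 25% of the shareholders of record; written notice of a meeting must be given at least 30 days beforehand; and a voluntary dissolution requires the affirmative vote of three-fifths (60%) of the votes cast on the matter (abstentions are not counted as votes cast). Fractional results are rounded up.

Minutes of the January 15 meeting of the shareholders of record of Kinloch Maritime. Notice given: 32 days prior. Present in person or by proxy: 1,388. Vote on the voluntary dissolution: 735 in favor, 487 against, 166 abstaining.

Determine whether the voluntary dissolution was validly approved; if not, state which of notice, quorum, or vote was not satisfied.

Valid — all requirements satisfied.

Notice: 32 days given; 30 required. Satisfied.
Quorum: 25% of 5,544 = 1,386; 1,388 present. Satisfied.
Vote: requires three-fifths of the votes cast (1,388 − 166 abstaining = 1,222); 3/5 of 1222 = 733.20, rounded up to 734, so 734 needed; 735 in favor. Satisfied.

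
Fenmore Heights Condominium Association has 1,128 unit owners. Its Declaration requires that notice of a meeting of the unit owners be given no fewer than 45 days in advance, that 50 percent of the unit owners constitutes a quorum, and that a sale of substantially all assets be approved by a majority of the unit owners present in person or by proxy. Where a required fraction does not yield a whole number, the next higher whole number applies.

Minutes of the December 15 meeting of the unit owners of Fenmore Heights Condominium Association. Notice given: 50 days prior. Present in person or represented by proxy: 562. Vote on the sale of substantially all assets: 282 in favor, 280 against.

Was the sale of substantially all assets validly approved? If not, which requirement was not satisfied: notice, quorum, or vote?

Notice: 50 days given; 45 required. Satisfied.
Quorum: 50% of 1,128 = 564; 562 present. Not satisfied.
Vote: requires a majority of those present (562); a majority of 562 is 282, so 282 needed; 282 in favor. Satisfied.

Invalid — quorum requirement not satisfied.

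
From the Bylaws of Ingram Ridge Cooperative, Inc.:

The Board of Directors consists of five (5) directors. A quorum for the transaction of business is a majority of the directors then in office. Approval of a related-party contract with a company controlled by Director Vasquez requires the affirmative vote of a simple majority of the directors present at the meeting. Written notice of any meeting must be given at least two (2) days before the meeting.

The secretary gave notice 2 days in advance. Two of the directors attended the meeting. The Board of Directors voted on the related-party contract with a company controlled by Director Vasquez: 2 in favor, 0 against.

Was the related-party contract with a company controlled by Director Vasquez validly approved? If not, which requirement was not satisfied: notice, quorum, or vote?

Notice: 2 days given; 2 required (2 ≥ 2). Satisfied.
Quorum: 2 present; quorum is 3. Not satisfied.
Vote: the related-party contract with a company controlled by Director Vasquez requires a majority of the directors present (2). A majority of 2 is 2, so 2 affirmative votes are needed; 2 voted in favor. Satisfied. (Moot — without a quorum no business can be validly transacted.)

Invalid — quorum requirement not satisfied.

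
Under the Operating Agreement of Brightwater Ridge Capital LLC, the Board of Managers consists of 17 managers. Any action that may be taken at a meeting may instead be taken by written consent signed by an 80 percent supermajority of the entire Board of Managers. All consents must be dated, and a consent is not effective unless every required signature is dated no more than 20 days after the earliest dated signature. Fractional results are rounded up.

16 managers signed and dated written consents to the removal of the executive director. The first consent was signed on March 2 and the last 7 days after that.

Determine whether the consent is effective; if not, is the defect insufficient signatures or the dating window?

Signatures required: an 80 percent supermajority of 17 — 4/5 of 17 = 13.60, rounded up to 14, so 14 needed; 16 signed. Sufficient.
Dating window: the latest signature is 7 days after the earliest; the limit is 20 days. Within the window.

Effective — both the signature and dating-window requirements are satisfied.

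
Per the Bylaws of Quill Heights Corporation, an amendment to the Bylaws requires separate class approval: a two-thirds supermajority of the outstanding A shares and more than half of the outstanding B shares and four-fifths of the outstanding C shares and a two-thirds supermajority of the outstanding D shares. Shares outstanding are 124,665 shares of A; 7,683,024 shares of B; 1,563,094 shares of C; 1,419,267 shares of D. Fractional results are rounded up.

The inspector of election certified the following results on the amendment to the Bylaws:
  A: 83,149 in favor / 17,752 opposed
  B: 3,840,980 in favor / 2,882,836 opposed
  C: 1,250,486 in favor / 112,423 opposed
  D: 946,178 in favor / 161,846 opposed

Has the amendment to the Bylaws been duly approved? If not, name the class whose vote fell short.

Not approved — the B shares did not give the required vote.

A: 2/3 of 124665 = 83110; 83,110 required, 83,149 in favor — approved.
B: a majority of 7683024 is 3841513; 3,841,513 required, 3,840,980 in favor — not approved.
C: 4/5 of 1563094 = 1250475.20, rounded up to 1250476; 1,250,476 required, 1,250,486 in favor — approved.
D: 2/3 of 1419267 = 946178; 946,178 required, 946,178 in favor — approved.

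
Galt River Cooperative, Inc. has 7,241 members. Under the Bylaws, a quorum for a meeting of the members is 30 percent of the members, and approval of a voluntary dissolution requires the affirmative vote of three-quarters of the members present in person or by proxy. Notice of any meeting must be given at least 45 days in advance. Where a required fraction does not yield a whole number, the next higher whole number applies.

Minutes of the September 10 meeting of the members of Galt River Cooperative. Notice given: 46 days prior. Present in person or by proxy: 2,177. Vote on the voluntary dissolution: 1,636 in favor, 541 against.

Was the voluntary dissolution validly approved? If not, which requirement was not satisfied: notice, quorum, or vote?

Notice: 46 days given; 45 required. Satisfied.
Quorum: 30% of 7,241 = 2,172.30, rounded up to 2,173; 2,177 present. Satisfied.
Vote: requires three-fourths of those present (2,177); 3/4 of 2177 = 1632.75, rounded up to 1633, so 1,633 needed; 1,636 in favor. Satisfied.

Valid — all requirements satisfied.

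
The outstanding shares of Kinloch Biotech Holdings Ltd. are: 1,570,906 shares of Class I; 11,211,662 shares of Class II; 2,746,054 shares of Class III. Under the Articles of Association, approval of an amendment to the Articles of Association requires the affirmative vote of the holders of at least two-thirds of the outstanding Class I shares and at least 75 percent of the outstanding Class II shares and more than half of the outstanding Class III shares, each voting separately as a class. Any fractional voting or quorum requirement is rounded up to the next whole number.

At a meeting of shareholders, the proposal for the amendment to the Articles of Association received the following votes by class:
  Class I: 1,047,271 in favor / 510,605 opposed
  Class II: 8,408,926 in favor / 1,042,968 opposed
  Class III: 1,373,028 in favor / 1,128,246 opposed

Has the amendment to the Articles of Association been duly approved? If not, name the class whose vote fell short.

Approved — every class gave the required vote.

Class I: 2/3 of 1570906 = 1047270.67, rounded up to 1047271; 1,047,271 required, 1,047,271 in favor — approved.
Class II: 3/4 of 11211662 = 8408746.50, rounded up to 8408747; 8,408,747 required, 8,408,926 in favor — approved.
Class III: a majority of 2746054 is 1373028; 1,373,028 required, 1,373,028 in favor — approved.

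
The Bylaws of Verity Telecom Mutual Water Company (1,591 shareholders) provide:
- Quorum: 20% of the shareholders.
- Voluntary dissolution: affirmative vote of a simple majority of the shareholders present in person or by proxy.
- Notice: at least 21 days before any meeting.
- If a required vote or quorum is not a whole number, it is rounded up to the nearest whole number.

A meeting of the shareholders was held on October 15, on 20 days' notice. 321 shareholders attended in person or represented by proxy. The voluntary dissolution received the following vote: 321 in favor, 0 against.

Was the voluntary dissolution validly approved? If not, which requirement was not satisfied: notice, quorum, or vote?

Invalid — notice requirement not satisfied.

Notice: 20 days given; 21 required. Not satisfied.
Quorum: 20% of 1,591 = 318.20, rounded up to 319; 321 present. Satisfied.
Vote: requires a majority of those present (321); a majority of 321 is 161, so 161 needed; 321 in favor. Satisfied.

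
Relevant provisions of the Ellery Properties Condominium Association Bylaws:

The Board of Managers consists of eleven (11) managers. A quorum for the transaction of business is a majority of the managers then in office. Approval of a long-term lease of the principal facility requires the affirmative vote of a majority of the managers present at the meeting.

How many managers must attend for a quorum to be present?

6

A majority of 11 is 6.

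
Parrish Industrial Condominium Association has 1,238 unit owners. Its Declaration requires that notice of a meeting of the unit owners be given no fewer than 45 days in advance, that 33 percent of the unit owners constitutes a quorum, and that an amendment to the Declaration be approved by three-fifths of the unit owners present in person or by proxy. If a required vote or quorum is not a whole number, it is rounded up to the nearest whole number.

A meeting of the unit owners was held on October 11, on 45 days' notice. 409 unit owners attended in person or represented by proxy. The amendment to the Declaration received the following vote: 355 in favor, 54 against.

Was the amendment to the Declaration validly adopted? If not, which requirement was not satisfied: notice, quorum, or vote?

Valid — all requirements satisfied.

Notice: 45 days given; 45 required. Satisfied.
Quorum: 33% of 1,238 = 408.54, rounded up to 409; 409 present. Satisfied.
Vote: requires three-fifths of those present (409); 3/5 of 409 = 245.40, rounded up to 246, so 246 needed; 355 in favor. Satisfied.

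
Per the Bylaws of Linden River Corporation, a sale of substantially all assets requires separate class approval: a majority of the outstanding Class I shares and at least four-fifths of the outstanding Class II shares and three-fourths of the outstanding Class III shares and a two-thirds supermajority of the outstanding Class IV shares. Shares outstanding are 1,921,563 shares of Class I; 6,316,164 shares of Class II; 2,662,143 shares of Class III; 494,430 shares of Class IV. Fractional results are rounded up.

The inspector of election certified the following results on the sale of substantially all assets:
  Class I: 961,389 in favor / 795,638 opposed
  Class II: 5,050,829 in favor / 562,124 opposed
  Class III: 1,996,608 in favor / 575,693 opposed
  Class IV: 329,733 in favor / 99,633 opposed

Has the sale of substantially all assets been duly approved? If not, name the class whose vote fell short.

Class I: a majority of 1921563 is 960782; 960,782 required, 961,389 in favor — approved.
Class II: 4/5 of 6316164 = 5052931.20, rounded up to 5052932; 5,052,932 required, 5,050,829 in favor — not approved.
Class III: 3/4 of 2662143 = 1996607.25, rounded up to 1996608; 1,996,608 required, 1,996,608 in favor — approved.
Class IV: 2/3 of 494430 = 329620; 329,620 required, 329,733 in favor — approved.

Not approved — the Class II shares did not give the required vote.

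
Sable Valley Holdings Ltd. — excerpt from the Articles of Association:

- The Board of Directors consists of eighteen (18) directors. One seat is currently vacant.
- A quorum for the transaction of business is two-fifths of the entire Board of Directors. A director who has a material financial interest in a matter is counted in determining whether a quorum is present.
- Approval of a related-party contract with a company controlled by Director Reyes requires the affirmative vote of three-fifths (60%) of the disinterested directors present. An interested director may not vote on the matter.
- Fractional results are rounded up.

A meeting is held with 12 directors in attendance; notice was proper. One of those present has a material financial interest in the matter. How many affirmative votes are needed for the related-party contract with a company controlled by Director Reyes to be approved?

7

The related-party contract with a company controlled by Director Reyes requires three-fifths of the disinterested directors present (12 − 1 = 11).
3/5 of 11 = 6.60, rounded up to 7.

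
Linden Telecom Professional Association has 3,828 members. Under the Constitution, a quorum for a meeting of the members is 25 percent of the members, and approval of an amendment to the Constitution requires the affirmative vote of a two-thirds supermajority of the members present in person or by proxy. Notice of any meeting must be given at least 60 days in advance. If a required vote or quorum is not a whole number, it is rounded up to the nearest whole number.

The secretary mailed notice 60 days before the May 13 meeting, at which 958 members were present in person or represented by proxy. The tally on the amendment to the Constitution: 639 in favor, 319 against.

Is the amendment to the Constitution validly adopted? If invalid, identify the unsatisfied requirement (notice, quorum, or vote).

Notice: 60 days given; 60 required. Satisfied.
Quorum: 25% of 3,828 = 957; 958 present. Satisfied.
Vote: requires two-thirds of those present (958); 2/3 of 958 = 638.67, rounded up to 639, so 639 needed; 639 in favor. Satisfied.

Valid — all requirements satisfied.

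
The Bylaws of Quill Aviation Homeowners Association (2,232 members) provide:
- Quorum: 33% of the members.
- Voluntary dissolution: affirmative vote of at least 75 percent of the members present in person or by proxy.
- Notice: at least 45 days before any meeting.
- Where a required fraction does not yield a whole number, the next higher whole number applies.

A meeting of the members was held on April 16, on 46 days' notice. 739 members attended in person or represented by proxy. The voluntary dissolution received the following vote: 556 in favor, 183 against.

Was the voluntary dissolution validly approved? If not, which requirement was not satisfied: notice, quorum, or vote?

Valid — all requirements satisfied.

Notice: 46 days given; 45 required. Satisfied.
Quorum: 33% of 2,232 = 736.56, rounded up to 737; 739 present. Satisfied.
Vote: requires three-fourths of those present (739); 3/4 of 739 = 554.25, rounded up to 555, so 555 needed; 556 in favor. Satisfied.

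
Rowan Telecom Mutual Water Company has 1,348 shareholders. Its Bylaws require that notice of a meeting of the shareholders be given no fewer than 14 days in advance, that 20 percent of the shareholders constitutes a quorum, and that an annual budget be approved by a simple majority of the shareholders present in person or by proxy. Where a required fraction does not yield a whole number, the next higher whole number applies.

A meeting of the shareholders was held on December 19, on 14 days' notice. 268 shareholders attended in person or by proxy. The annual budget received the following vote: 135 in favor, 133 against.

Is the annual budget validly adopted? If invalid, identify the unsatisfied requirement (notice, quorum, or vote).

Invalid — quorum requirement not satisfied.

Notice: 14 days given; 14 required. Satisfied.
Quorum: 20% of 1,348 = 269.60, rounded up to 270; 268 present. Not satisfied.
Vote: requires a majority of those present (268); a majority of 268 is 135, so 135 needed; 135 in favor. Satisfied.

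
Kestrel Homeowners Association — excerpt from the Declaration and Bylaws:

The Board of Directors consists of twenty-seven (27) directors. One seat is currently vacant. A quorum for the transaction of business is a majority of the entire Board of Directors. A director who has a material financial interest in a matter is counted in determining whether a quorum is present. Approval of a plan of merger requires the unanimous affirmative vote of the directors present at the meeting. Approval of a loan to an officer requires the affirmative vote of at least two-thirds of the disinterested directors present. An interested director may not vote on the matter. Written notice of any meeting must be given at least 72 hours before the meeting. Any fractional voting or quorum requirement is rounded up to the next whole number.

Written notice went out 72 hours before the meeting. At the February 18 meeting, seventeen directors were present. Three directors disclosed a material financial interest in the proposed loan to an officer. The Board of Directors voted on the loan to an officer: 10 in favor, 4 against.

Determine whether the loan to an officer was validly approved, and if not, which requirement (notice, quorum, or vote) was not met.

Valid — all requirements satisfied.

Notice: 72 hours given; 72 required (72 ≥ 72). Satisfied.
Quorum: 17 present (interested directors count toward quorum); quorum is 14. Satisfied.
Vote: the loan to an officer requires two-thirds of the disinterested directors present (17 − 3 = 14). 2/3 of 14 = 9.33, rounded up to 10, so 10 affirmative votes are needed; 10 voted in favor. Satisfied.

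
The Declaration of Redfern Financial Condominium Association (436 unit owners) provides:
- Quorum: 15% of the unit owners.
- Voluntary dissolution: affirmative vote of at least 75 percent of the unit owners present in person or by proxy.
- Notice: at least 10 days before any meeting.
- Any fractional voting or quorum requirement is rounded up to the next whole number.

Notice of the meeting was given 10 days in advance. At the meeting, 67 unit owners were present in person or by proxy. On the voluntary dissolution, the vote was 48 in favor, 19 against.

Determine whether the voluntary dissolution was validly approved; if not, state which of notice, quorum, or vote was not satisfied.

Invalid — vote requirement not satisfied.

Notice: 10 days given; 10 required. Satisfied.
Quorum: 15% of 436 = 65.40, rounded up to 66; 67 present. Satisfied.
Vote: requires three-fourths of those present (67); 3/4 of 67 = 50.25, rounded up to 51, so 51 needed; 48 in favor. Not satisfied.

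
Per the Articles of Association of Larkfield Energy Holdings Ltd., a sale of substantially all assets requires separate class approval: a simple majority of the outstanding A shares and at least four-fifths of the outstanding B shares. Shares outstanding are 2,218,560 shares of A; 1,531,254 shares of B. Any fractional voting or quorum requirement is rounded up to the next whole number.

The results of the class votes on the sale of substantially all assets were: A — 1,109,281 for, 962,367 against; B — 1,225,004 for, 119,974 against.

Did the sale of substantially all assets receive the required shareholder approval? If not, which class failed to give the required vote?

A: a majority of 2218560 is 1109281; 1,109,281 required, 1,109,281 in favor — approved.
B: 4/5 of 1531254 = 1225003.20, rounded up to 1225004; 1,225,004 required, 1,225,004 in favor — approved.

Approved — every class gave the required vote.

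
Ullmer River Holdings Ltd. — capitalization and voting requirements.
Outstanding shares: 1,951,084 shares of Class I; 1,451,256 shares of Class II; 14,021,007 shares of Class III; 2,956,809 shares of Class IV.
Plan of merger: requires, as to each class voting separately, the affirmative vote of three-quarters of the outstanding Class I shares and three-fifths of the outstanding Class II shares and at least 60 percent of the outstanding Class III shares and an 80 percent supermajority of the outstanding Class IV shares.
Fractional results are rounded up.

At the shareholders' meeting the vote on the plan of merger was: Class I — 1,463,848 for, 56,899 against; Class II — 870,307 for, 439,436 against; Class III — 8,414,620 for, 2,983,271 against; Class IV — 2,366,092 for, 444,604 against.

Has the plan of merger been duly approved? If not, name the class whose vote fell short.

Class I: 3/4 of 1951084 = 1463313; 1,463,313 required, 1,463,848 in favor — approved.
Class II: 3/5 of 1451256 = 870753.60, rounded up to 870754; 870,754 required, 870,307 in favor — not approved.
Class III: 3/5 of 14021007 = 8412604.20, rounded up to 8412605; 8,412,605 required, 8,414,620 in favor — approved.
Class IV: 4/5 of 2956809 = 2365447.20, rounded up to 2365448; 2,365,448 required, 2,366,092 in favor — approved.

Not approved — the Class II shares did not give the required vote.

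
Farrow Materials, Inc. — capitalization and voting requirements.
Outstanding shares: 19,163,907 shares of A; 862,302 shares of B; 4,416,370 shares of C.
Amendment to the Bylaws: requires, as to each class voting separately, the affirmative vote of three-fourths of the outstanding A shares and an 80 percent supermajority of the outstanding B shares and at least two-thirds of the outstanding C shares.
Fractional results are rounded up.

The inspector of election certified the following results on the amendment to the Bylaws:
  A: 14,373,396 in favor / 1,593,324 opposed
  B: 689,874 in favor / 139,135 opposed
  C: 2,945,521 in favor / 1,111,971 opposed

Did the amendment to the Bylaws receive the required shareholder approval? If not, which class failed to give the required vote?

Approved — every class gave the required vote.

A: 3/4 of 19163907 = 14372930.25, rounded up to 14372931; 14,372,931 required, 14,373,396 in favor — approved.
B: 4/5 of 862302 = 689841.60, rounded up to 689842; 689,842 required, 689,874 in favor — approved.
C: 2/3 of 4416370 = 2944246.67, rounded up to 2944247; 2,944,247 required, 2,945,521 in favor — approved.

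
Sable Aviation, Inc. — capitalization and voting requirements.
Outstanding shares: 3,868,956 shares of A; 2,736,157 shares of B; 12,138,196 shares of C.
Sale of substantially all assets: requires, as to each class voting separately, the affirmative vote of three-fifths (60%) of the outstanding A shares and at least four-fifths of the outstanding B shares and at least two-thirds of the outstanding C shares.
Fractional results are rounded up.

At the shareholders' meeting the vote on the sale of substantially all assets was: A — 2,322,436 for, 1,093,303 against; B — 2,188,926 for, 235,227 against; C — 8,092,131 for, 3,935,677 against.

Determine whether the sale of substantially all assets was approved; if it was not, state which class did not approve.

A: 3/5 of 3868956 = 2321373.60, rounded up to 2321374; 2,321,374 required, 2,322,436 in favor — approved.
B: 4/5 of 2736157 = 2188925.60, rounded up to 2188926; 2,188,926 required, 2,188,926 in favor — approved.
C: 2/3 of 12138196 = 8092130.67, rounded up to 8092131; 8,092,131 required, 8,092,131 in favor — approved.

Approved — every class gave the required vote.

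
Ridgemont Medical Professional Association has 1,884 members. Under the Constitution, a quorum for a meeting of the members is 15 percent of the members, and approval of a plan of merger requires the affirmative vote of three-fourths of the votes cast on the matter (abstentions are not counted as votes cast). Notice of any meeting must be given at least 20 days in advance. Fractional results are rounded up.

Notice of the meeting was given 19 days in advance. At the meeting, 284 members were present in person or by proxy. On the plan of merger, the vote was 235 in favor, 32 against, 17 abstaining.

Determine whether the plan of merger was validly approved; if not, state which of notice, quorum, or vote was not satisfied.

Invalid — notice requirement not satisfied.

Notice: 19 days given; 20 required. Not satisfied.
Quorum: 15% of 1,884 = 282.60, rounded up to 283; 284 present. Satisfied.
Vote: requires three-fourths of the votes cast (284 − 17 abstaining = 267); 3/4 of 267 = 200.25, rounded up to 201, so 201 needed; 235 in favor. Satisfied.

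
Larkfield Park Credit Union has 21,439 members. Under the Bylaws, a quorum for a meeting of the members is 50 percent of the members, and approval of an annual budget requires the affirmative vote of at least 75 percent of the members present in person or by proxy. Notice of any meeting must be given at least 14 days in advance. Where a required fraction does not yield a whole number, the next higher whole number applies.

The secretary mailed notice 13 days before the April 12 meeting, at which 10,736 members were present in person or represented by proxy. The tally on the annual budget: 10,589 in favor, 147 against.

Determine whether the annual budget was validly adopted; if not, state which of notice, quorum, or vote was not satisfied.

Invalid — notice requirement not satisfied.

Notice: 13 days given; 14 required. Not satisfied.
Quorum: 50% of 21,439 = 10,719.50, rounded up to 10,720; 10,736 present. Satisfied.
Vote: requires three-fourths of those present (10,736); 3/4 of 10736 = 8052, so 8,052 needed; 10,589 in favor. Satisfied.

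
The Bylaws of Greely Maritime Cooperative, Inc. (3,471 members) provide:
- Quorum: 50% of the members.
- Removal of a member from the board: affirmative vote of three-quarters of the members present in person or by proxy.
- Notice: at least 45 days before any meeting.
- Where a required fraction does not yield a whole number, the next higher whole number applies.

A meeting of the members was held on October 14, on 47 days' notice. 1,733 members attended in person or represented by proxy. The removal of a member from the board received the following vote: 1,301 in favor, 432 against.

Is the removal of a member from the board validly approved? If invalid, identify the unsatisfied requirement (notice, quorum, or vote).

Invalid — quorum requirement not satisfied.

Notice: 47 days given; 45 required. Satisfied.
Quorum: 50% of 3,471 = 1,735.50, rounded up to 1,736; 1,733 present. Not satisfied.
Vote: requires three-fourths of those present (1,733); 3/4 of 1733 = 1299.75, rounded up to 1300, so 1,300 needed; 1,301 in favor. Satisfied.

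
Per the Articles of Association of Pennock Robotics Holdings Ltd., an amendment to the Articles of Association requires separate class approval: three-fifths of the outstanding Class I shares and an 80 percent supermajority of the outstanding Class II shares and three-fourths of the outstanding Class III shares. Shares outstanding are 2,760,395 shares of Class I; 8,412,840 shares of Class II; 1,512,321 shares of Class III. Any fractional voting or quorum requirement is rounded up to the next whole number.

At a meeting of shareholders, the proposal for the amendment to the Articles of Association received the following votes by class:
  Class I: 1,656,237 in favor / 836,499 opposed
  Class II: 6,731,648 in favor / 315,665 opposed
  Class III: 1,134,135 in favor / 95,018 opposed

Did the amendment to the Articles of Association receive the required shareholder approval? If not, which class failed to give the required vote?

Not approved — the Class III shares did not give the required vote.

Class I: 3/5 of 2760395 = 1656237; 1,656,237 required, 1,656,237 in favor — approved.
Class II: 4/5 of 8412840 = 6730272; 6,730,272 required, 6,731,648 in favor — approved.
Class III: 3/4 of 1512321 = 1134240.75, rounded up to 1134241; 1,134,241 required, 1,134,135 in favor — not approved.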